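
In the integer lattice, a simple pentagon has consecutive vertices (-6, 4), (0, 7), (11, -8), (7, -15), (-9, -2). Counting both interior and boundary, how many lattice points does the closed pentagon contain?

Using the shoelace formula, 2A = |[(-6)·7 − 0·4] + [0·(-8) − 11·7] + [11·(-15) − 7·(-8)] + [7·(-2) − (-9)·(-15)] + [(-9)·4 − (-6)·(-2)]| = 425, so the area is 425/2.
Along each edge there are gcd(|Δx|,|Δy|)+1 lattice points, so counting each shared vertex once the boundary has gcd(6,3) + gcd(11,15) + gcd(4,7) + gcd(16,13) + gcd(3,6) = 3+1+1+1+3 = 9.
Pick's theorem gives I = A − B/2 + 1 = 425/2 − 9/2 + 1 = 209, so the closed region contains I + B = 209 + 9 = 218 lattice points.

218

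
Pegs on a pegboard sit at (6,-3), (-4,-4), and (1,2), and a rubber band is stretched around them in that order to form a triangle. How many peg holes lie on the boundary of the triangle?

7

Along each edge there are gcd(|Δx|,|Δy|)+1 lattice points, so counting each shared vertex once the boundary has gcd(10,1) + gcd(5,6) + gcd(5,5) = 1+1+5 = 7.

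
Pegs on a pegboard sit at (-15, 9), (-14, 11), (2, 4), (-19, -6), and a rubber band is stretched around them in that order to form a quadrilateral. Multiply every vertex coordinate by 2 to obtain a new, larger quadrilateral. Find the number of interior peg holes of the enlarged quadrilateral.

Using the shoelace formula, 2A = |((-15)·11 − (-14)·9) + ((-14)·4 − 2·11) + (2·(-6) − (-19)·4) + ((-19)·9 − (-15)·(-6))| = 314, so the area is 157.
Along each edge there are gcd(|Δx|,|Δy|)+1 lattice points, so counting each shared vertex once the boundary has gcd(1,2) + gcd(16,7) + gcd(21,10) + gcd(4,15) = 1+1+1+1 = 4.
Scaling by 2 multiplies the area by 2² = 4 (so the new area is 628) and multiplies the boundary lattice-point count by 2, giving 8.
By Pick's theorem, the interior count of the dilated polygon is 628 − 8/2 + 1 = 625.

625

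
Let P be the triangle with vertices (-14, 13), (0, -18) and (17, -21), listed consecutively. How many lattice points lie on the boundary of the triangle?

The number of boundary lattice points is Σ gcd(|Δx|,|Δy|) = gcd(14,31) + gcd(17,3) + gcd(31,34) = 1+1+1 = 3.

3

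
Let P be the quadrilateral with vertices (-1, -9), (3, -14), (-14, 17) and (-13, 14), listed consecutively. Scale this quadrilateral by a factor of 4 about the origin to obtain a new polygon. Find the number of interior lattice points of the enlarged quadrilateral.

Using the shoelace formula, 2A = |((-1)·(-14) − 3·(-9)) + (3·17 − (-14)·(-14)) + ((-14)·14 − (-13)·17) + ((-13)·(-9) − (-1)·14)| = 52, so the area is 26.
Along each edge there are gcd(|Δx|,|Δy|)+1 lattice points, so counting each shared vertex once the boundary has gcd(4,5) + gcd(17,31) + gcd(1,3) + gcd(12,23) = 1+1+1+1 = 4.
Scaling by 4 multiplies the area by 4² = 16 (so the new area is 416) and multiplies the boundary lattice-point count by 4, giving 16.
By Pick's theorem, the interior count of the dilated polygon is 416 − 16/2 + 1 = 409.

409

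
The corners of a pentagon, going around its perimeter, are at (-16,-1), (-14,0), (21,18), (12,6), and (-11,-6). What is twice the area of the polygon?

447

Using the shoelace formula, 2A = |[(-16)·0 − (-14)·(-1)] + [(-14)·18 − 21·0] + [21·6 − 12·18] + [12·(-6) − (-11)·6] + [(-11)·(-1) − (-16)·(-6)]| = 447, so the area is 223.5.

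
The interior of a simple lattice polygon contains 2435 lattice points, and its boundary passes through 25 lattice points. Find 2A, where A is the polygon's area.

By Pick's theorem, A = I + B/2 − 1 = 2435 + 25/2 − 1 = 4893/2.
Hence 2A = 4893.

4893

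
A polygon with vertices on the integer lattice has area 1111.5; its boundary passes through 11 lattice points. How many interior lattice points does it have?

From Pick's theorem, I = A − B/2 + 1 = 1111.5 − 11/2 + 1 = 1107.

1107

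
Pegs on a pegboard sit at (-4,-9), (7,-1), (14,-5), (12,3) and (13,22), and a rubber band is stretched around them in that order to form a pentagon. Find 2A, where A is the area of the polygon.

344

By the shoelace formula, twice the signed area is |[(-4)·(-1) − 7·(-9)] + [7·(-5) − 14·(-1)] + [14·3 − 12·(-5)] + [12·22 − 13·3] + [13·(-9) − (-4)·22]| = 344, so the area is 172.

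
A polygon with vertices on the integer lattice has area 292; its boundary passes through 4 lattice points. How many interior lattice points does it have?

291

Pick's theorem A = I + B/2 − 1 rearranges to I = A − B/2 + 1 = 292 − 4/2 + 1 = 291.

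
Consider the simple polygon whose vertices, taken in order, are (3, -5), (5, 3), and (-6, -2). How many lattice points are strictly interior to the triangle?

37

The shoelace formula gives twice the area as |[3·3 − 5·(-5)] + [5·(-2) − (-6)·3] + [(-6)·(-5) − 3·(-2)]| = 78, so the area is 39.
The number of boundary lattice points is Σ gcd(|Δx|,|Δy|) = gcd(2,8) + gcd(11,5) + gcd(9,3) = 2+1+3 = 6.
By Pick's theorem A = I + B/2 − 1, so I = 39 − 6/2 + 1 = 37.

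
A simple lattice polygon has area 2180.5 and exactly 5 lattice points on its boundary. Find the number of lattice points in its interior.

2179

From Pick's theorem, I = A − B/2 + 1 = 2180.5 − 5/2 + 1 = 2179.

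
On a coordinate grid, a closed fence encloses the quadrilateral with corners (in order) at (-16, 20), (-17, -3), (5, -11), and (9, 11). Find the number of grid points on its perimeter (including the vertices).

6

Along each edge there are gcd(|Δx|,|Δy|)+1 lattice points, so counting each shared vertex once the boundary has gcd(1,23) + gcd(22,8) + gcd(4,22) + gcd(25,9) = 1+2+2+1 = 6.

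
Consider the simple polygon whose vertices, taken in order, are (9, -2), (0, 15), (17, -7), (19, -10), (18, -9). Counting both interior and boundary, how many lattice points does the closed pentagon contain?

55

Using the shoelace formula, 2A = |(9·15 − 0·(-2)) + (0·(-7) − 17·15) + (17·(-10) − 19·(-7)) + (19·(-9) − 18·(-10)) + (18·(-2) − 9·(-9))| = 103, so the area is 51.5.
Along each edge there are gcd(|Δx|,|Δy|)+1 lattice points, so counting each shared vertex once the boundary has gcd(9,17) + gcd(17,22) + gcd(2,3) + gcd(1,1) + gcd(9,7) = 1+1+1+1+1 = 5.
Pick's theorem gives I = A − B/2 + 1 = 51.5 − 5/2 + 1 = 50, so the closed region contains I + B = 50 + 5 = 55 lattice points.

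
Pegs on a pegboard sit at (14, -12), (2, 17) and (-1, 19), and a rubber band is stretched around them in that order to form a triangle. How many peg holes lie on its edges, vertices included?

3

Summing gcd(|Δx|,|Δy|) over the edges gives the boundary count: gcd(12,29) + gcd(3,2) + gcd(15,31) = 1+1+1 = 3.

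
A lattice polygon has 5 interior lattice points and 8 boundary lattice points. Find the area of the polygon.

Pick's theorem states A = I + B/2 − 1, so A = 5 + 8/2 − 1 = 8.

8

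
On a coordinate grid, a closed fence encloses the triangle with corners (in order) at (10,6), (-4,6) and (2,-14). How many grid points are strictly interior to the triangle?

The shoelace formula gives twice the area as |[10·6 − (-4)·6] + [(-4)·(-14) − 2·6] + [2·6 − 10·(-14)]| = 280, so the area is 140.
Summing gcd(|Δx|,|Δy|) over the edges gives the boundary count: gcd(14,0) + gcd(6,20) + gcd(8,20) = 14+2+4 = 20.
By Pick's theorem A = I + B/2 − 1, so I = 140 − 20/2 + 1 = 131.

131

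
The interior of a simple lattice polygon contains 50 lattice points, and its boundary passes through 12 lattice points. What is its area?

By Pick's theorem, A = I + B/2 − 1 = 50 + 12/2 − 1 = 55.

55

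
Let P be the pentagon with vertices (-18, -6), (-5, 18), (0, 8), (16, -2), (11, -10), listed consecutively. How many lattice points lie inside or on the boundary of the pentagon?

459

Using the shoelace formula, 2A = |[(-18)·18 − (-5)·(-6)] + [(-5)·8 − 0·18] + [0·(-2) − 16·8] + [16·(-10) − 11·(-2)] + [11·(-6) − (-18)·(-10)]| = 906, so the area is 453.
Along each edge there are gcd(|Δx|,|Δy|)+1 lattice points, so counting each shared vertex once the boundary has gcd(13,24) + gcd(5,10) + gcd(16,10) + gcd(5,8) + gcd(29,4) = 1+5+2+1+1 = 10.
Pick's theorem gives I = A − B/2 + 1 = 453 − 10/2 + 1 = 449, so the closed region contains I + B = 449 + 10 = 459 lattice points.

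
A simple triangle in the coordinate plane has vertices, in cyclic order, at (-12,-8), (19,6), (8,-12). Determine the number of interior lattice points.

200

By the shoelace formula, twice the signed area is |((-12)·6 − 19·(-8)) + (19·(-12) − 8·6) + (8·(-8) − (-12)·(-12))| = 404, so the area is 202.
Summing gcd(|Δx|,|Δy|) over the edges gives the boundary count: gcd(31,14) + gcd(11,18) + gcd(20,4) = 1+1+4 = 6.
By Pick's theorem A = I + B/2 − 1, so I = 202 − 6/2 + 1 = 200.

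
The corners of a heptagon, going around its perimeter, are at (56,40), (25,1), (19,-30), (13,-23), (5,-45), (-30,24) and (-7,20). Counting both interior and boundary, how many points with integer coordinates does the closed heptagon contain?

2651

By the shoelace formula, twice the signed area is |(56·1 − 25·40) + (25·(-30) − 19·1) + (19·(-23) − 13·(-30)) + (13·(-45) − 5·(-23)) + (5·24 − (-30)·(-45)) + ((-30)·20 − (-7)·24) + ((-7)·40 − 56·20)| = 5292, so the area is 2646.
Along each edge there are gcd(|Δx|,|Δy|)+1 lattice points, so counting each shared vertex once the boundary has gcd(31,39) + gcd(6,31) + gcd(6,7) + gcd(8,22) + gcd(35,69) + gcd(23,4) + gcd(63,20) = 1+1+1+2+1+1+1 = 8.
Pick's theorem gives I = A − B/2 + 1 = 2646 − 8/2 + 1 = 2643, so the closed region contains I + B = 2643 + 8 = 2651 lattice points.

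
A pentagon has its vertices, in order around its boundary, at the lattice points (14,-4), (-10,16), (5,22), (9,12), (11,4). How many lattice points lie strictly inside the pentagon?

220

Using the shoelace formula, 2A = |(14·16 − (-10)·(-4)) + ((-10)·22 − 5·16) + (5·12 − 9·22) + (9·4 − 11·12) + (11·(-4) − 14·4)| = 450, so the area is 225.
Summing gcd(|Δx|,|Δy|) over the edges gives the boundary count: gcd(24,20) + gcd(15,6) + gcd(4,10) + gcd(2,8) + gcd(3,8) = 4+3+2+2+1 = 12.
By Pick's theorem A = I + B/2 − 1, so I = 225 − 12/2 + 1 = 220.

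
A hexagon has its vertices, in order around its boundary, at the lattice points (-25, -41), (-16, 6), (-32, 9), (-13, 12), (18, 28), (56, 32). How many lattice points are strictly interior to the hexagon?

The shoelace formula gives twice the area as |((-25)·6 − (-16)·(-41)) + ((-16)·9 − (-32)·6) + ((-32)·12 − (-13)·9) + ((-13)·28 − 18·12) + (18·32 − 56·28) + (56·(-41) − (-25)·32)| = 4093, so the area is 2046.5.
Along each edge there are gcd(|Δx|,|Δy|)+1 lattice points, so counting each shared vertex once the boundary has gcd(9,47) + gcd(16,3) + gcd(19,3) + gcd(31,16) + gcd(38,4) + gcd(81,73) = 1+1+1+1+2+1 = 7.
Pick's theorem gives I = A − B/2 + 1 = 2046.5 − 7/2 + 1 = 2044.

2044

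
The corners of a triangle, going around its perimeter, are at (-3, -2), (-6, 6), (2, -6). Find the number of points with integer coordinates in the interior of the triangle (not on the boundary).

By the shoelace formula, twice the signed area is |((-3)·6 − (-6)·(-2)) + ((-6)·(-6) − 2·6) + (2·(-2) − (-3)·(-6))| = 28, so the area is 14.
Along each edge there are gcd(|Δx|,|Δy|)+1 lattice points, so counting each shared vertex once the boundary has gcd(3,8) + gcd(8,12) + gcd(5,4) = 1+4+1 = 6.
Pick's theorem gives I = A − B/2 + 1 = 14 − 6/2 + 1 = 12.

12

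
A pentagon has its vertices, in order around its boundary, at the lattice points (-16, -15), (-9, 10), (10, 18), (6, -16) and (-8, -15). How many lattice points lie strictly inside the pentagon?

576

By the shoelace formula, twice the signed area is |[(-16)·10 − (-9)·(-15)] + [(-9)·18 − 10·10] + [10·(-16) − 6·18] + [6·(-15) − (-8)·(-16)] + [(-8)·(-15) − (-16)·(-15)]| = 1163, so the area is 581.5.
The number of boundary lattice points is Σ gcd(|Δx|,|Δy|) = gcd(7,25) + gcd(19,8) + gcd(4,34) + gcd(14,1) + gcd(8,0) = 1+1+2+1+8 = 13.
By Pick's theorem A = I + B/2 − 1, so I = 581.5 − 13/2 + 1 = 576.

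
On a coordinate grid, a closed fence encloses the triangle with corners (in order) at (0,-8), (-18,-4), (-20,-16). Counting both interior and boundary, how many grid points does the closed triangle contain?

The shoelace formula gives twice the area as |(0·(-4) − (-18)·(-8)) + ((-18)·(-16) − (-20)·(-4)) + ((-20)·(-8) − 0·(-16))| = 224, so the area is 112.
The number of boundary lattice points is Σ gcd(|Δx|,|Δy|) = gcd(18,4) + gcd(2,12) + gcd(20,8) = 2+2+4 = 8.
Pick's theorem gives I = A − B/2 + 1 = 112 − 8/2 + 1 = 109, so the closed region contains I + B = 109 + 8 = 117 lattice points.

117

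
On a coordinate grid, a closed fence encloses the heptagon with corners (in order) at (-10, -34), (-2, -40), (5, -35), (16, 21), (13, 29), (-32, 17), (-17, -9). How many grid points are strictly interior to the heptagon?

By the shoelace formula, twice the signed area is |[(-10)·(-40) − (-2)·(-34)] + [(-2)·(-35) − 5·(-40)] + [5·21 − 16·(-35)] + [16·29 − 13·21] + [13·17 − (-32)·29] + [(-32)·(-9) − (-17)·17] + [(-17)·(-34) − (-10)·(-9)]| = 3672, so the area is 1836.
Summing gcd(|Δx|,|Δy|) over the edges gives the boundary count: gcd(8,6) + gcd(7,5) + gcd(11,56) + gcd(3,8) + gcd(45,12) + gcd(15,26) + gcd(7,25) = 2+1+1+1+3+1+1 = 10.
Pick's theorem gives I = A − B/2 + 1 = 1836 − 10/2 + 1 = 1832.

1832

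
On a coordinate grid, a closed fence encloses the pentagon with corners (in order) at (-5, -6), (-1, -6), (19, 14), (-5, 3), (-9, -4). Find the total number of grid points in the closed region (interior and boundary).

181

By the shoelace formula, twice the signed area is |((-5)·(-6) − (-1)·(-6)) + ((-1)·14 − 19·(-6)) + (19·3 − (-5)·14) + ((-5)·(-4) − (-9)·3) + ((-9)·(-6) − (-5)·(-4))| = 332, so the area is 166.
The number of boundary lattice points is Σ gcd(|Δx|,|Δy|) = gcd(4,0) + gcd(20,20) + gcd(24,11) + gcd(4,7) + gcd(4,2) = 4+20+1+1+2 = 28.
Pick's theorem gives I = A − B/2 + 1 = 166 − 28/2 + 1 = 153, so the closed region contains I + B = 153 + 28 = 181 lattice points.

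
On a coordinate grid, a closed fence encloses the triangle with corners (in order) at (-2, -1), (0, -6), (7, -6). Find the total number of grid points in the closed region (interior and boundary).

Using the shoelace formula, 2A = |((-2)·(-6) − 0·(-1)) + (0·(-6) − 7·(-6)) + (7·(-1) − (-2)·(-6))| = 35, so the area is 35/2.
Summing gcd(|Δx|,|Δy|) over the edges gives the boundary count: gcd(2,5) + gcd(7,0) + gcd(9,5) = 1+7+1 = 9.
Pick's theorem gives I = A − B/2 + 1 = 35/2 − 9/2 + 1 = 14, so the closed region contains I + B = 14 + 9 = 23 lattice points.

23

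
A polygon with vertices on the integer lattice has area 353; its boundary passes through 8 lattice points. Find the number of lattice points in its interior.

From Pick's theorem, I = A − B/2 + 1 = 353 − 8/2 + 1 = 350.

350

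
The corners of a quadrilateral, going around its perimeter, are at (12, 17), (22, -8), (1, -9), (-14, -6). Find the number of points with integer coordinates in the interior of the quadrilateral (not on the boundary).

Using the shoelace formula, 2A = |[12·(-8) − 22·17] + [22·(-9) − 1·(-8)] + [1·(-6) − (-14)·(-9)] + [(-14)·17 − 12·(-6)]| = 958, so the area is 479.
The number of boundary lattice points is Σ gcd(|Δx|,|Δy|) = gcd(10,25) + gcd(21,1) + gcd(15,3) + gcd(26,23) = 5+1+3+1 = 10.
Pick's theorem gives I = A − B/2 + 1 = 479 − 10/2 + 1 = 475.

475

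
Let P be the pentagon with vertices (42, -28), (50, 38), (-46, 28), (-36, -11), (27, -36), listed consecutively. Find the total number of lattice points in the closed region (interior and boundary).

5008

By the shoelace formula, twice the signed area is |[42·38 − 50·(-28)] + [50·28 − (-46)·38] + [(-46)·(-11) − (-36)·28] + [(-36)·(-36) − 27·(-11)] + [27·(-28) − 42·(-36)]| = 10007, so the area is 10007/2.
Summing gcd(|Δx|,|Δy|) over the edges gives the boundary count: gcd(8,66) + gcd(96,10) + gcd(10,39) + gcd(63,25) + gcd(15,8) = 2+2+1+1+1 = 7.
Pick's theorem gives I = A − B/2 + 1 = 10007/2 − 7/2 + 1 = 5001, so the closed region contains I + B = 5001 + 7 = 5008 lattice points.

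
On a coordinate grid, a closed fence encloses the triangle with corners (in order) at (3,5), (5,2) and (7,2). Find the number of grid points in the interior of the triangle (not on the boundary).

2

Using the shoelace formula, 2A = |(3·2 − 5·5) + (5·2 − 7·2) + (7·5 − 3·2)| = 6, so the area is 3.
Along each edge there are gcd(|Δx|,|Δy|)+1 lattice points, so counting each shared vertex once the boundary has gcd(2,3) + gcd(2,0) + gcd(4,3) = 1+2+1 = 4.
Pick's theorem gives I = A − B/2 + 1 = 3 − 4/2 + 1 = 2.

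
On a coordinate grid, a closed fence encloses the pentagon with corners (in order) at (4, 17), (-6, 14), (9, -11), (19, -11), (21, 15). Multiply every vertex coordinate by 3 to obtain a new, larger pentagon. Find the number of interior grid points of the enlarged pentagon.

4567

The shoelace formula gives twice the area as |[4·14 − (-6)·17] + [(-6)·(-11) − 9·14] + [9·(-11) − 19·(-11)] + [19·15 − 21·(-11)] + [21·17 − 4·15]| = 1021, so the area is 510.5.
The number of boundary lattice points is Σ gcd(|Δx|,|Δy|) = gcd(10,3) + gcd(15,25) + gcd(10,0) + gcd(2,26) + gcd(17,2) = 1+5+10+2+1 = 19.
Scaling by 3 multiplies the area by 3² = 9 (so the new area is 9189/2) and multiplies the boundary lattice-point count by 3, giving 57.
By Pick's theorem, the interior count of the dilated polygon is 9189/2 − 57/2 + 1 = 4567.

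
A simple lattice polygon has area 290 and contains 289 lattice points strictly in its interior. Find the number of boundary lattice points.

4

Pick's theorem gives A = I + B/2 − 1, so B = 2(A − I + 1) = 2(290 − 289 + 1) = 4.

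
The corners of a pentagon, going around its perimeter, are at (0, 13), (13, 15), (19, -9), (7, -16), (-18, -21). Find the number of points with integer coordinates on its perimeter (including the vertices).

15

Summing gcd(|Δx|,|Δy|) over the edges gives the boundary count: gcd(13,2) + gcd(6,24) + gcd(12,7) + gcd(25,5) + gcd(18,34) = 1+6+1+5+2 = 15.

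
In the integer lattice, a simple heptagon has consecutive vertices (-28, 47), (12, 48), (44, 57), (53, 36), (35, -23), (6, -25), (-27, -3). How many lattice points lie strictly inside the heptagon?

5009

Using the shoelace formula, 2A = |[(-28)·48 − 12·47] + [12·57 − 44·48] + [44·36 − 53·57] + [53·(-23) − 35·36] + [35·(-25) − 6·(-23)] + [6·(-3) − (-27)·(-25)] + [(-27)·47 − (-28)·(-3)]| = 10035, so the area is 10035/2.
The number of boundary lattice points is Σ gcd(|Δx|,|Δy|) = gcd(40,1) + gcd(32,9) + gcd(9,21) + gcd(18,59) + gcd(29,2) + gcd(33,22) + gcd(1,50) = 1+1+3+1+1+11+1 = 19.
Pick's theorem gives I = A − B/2 + 1 = 10035/2 − 19/2 + 1 = 5009.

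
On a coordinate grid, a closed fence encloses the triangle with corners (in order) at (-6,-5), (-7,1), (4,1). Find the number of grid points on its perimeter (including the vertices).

14

The number of boundary lattice points is Σ gcd(|Δx|,|Δy|) = gcd(1,6) + gcd(11,0) + gcd(10,6) = 1+11+2 = 14.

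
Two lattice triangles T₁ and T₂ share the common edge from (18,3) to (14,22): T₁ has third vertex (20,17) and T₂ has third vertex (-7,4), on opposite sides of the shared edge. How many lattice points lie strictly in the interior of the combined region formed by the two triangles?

The union is the simple quadrilateral with vertices (18,3), (20,17), (14,22), (-7,4) in order.
The shoelace formula gives twice the area as |(18·17 − 20·3) + (20·22 − 14·17) + (14·4 − (-7)·22) + ((-7)·3 − 18·4)| = 565, so the area is 565/2.
Summing gcd(|Δx|,|Δy|) over the edges gives the boundary count: gcd(2,14) + gcd(6,5) + gcd(21,18) + gcd(25,1) = 2+1+3+1 = 7.
By Pick's theorem I = A − B/2 + 1 = 565/2 − 7/2 + 1 = 280.

280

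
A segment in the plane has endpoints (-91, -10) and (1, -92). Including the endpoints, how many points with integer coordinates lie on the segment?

3

The number of lattice points on a segment between lattice points is gcd(|Δx|,|Δy|) + 1 = gcd(92,82) + 1 = 2 + 1 = 3.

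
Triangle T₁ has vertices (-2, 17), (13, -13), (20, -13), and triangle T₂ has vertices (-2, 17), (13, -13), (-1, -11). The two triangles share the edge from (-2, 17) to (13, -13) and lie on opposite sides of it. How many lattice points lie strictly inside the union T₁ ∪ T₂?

295

The union is the simple quadrilateral with vertices (-2, 17), (20, -13), (13, -13), (-1, -11) in order.
By the shoelace formula, twice the signed area is |((-2)·(-13) − 20·17) + (20·(-13) − 13·(-13)) + (13·(-11) − (-1)·(-13)) + ((-1)·17 − (-2)·(-11))| = 600, so the area is 300.
Along each edge there are gcd(|Δx|,|Δy|)+1 lattice points, so counting each shared vertex once the boundary has gcd(22,30) + gcd(7,0) + gcd(14,2) + gcd(1,28) = 2+7+2+1 = 12.
By Pick's theorem I = A − B/2 + 1 = 300 − 12/2 + 1 = 295.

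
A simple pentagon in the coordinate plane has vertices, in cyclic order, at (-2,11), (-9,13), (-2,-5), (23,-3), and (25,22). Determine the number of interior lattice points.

581

By the shoelace formula, twice the signed area is |((-2)·13 − (-9)·11) + ((-9)·(-5) − (-2)·13) + ((-2)·(-3) − 23·(-5)) + (23·22 − 25·(-3)) + (25·11 − (-2)·22)| = 1165, so the area is 1165/2.
Along each edge there are gcd(|Δx|,|Δy|)+1 lattice points, so counting each shared vertex once the boundary has gcd(7,2) + gcd(7,18) + gcd(25,2) + gcd(2,25) + gcd(27,11) = 1+1+1+1+1 = 5.
Pick's theorem gives I = A − B/2 + 1 = 1165/2 − 5/2 + 1 = 581.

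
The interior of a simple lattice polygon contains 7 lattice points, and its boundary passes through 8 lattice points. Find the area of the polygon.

10

By Pick's theorem, A = I + B/2 − 1 = 7 + 8/2 − 1 = 10.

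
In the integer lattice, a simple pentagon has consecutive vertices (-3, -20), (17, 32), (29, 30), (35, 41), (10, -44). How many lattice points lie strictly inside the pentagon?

1153

The shoelace formula gives twice the area as |[(-3)·32 − 17·(-20)] + [17·30 − 29·32] + [29·41 − 35·30] + [35·(-44) − 10·41] + [10·(-20) − (-3)·(-44)]| = 2317, so the area is 2317/2.
Along each edge there are gcd(|Δx|,|Δy|)+1 lattice points, so counting each shared vertex once the boundary has gcd(20,52) + gcd(12,2) + gcd(6,11) + gcd(25,85) + gcd(13,24) = 4+2+1+5+1 = 13.
Pick's theorem gives I = A − B/2 + 1 = 2317/2 − 13/2 + 1 = 1153.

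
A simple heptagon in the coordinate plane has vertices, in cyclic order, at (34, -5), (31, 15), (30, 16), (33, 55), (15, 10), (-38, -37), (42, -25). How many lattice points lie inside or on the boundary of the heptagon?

2166

By the shoelace formula, twice the signed area is |[34·15 − 31·(-5)] + [31·16 − 30·15] + [30·55 − 33·16] + [33·10 − 15·55] + [15·(-37) − (-38)·10] + [(-38)·(-25) − 42·(-37)] + [42·(-5) − 34·(-25)]| = 4307, so the area is 4307/2.
The number of boundary lattice points is Σ gcd(|Δx|,|Δy|) = gcd(3,20) + gcd(1,1) + gcd(3,39) + gcd(18,45) + gcd(53,47) + gcd(80,12) + gcd(8,20) = 1+1+3+9+1+4+4 = 23.
Pick's theorem gives I = A − B/2 + 1 = 4307/2 − 23/2 + 1 = 2143, so the closed region contains I + B = 2143 + 23 = 2166 lattice points.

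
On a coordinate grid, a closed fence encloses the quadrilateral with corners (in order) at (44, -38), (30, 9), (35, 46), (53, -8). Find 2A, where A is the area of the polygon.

1779

The shoelace formula gives twice the area as |[44·9 − 30·(-38)] + [30·46 − 35·9] + [35·(-8) − 53·46] + [53·(-38) − 44·(-8)]| = 1779, so the area is 1779/2.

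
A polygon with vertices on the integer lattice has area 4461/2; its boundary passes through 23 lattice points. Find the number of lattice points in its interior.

Pick's theorem A = I + B/2 − 1 rearranges to I = A − B/2 + 1 = 4461/2 − 23/2 + 1 = 2220.

2220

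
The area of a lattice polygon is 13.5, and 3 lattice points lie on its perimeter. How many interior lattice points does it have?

13

From Pick's theorem, I = A − B/2 + 1 = 13.5 − 3/2 + 1 = 13.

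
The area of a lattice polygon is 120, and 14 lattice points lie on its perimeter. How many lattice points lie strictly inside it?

Pick's theorem A = I + B/2 − 1 rearranges to I = A − B/2 + 1 = 120 − 14/2 + 1 = 114.

114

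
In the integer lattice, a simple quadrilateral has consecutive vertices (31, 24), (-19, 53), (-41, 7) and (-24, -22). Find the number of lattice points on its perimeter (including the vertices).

The number of boundary lattice points is Σ gcd(|Δx|,|Δy|) = gcd(50,29) + gcd(22,46) + gcd(17,29) + gcd(55,46) = 1+2+1+1 = 5.

5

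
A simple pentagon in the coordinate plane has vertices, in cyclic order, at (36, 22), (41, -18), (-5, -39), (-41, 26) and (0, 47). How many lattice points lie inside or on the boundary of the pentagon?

4299

Using the shoelace formula, 2A = |[36·(-18) − 41·22] + [41·(-39) − (-5)·(-18)] + [(-5)·26 − (-41)·(-39)] + [(-41)·47 − 0·26] + [0·22 − 36·47]| = 8587, so the area is 4293.5.
Along each edge there are gcd(|Δx|,|Δy|)+1 lattice points, so counting each shared vertex once the boundary has gcd(5,40) + gcd(46,21) + gcd(36,65) + gcd(41,21) + gcd(36,25) = 5+1+1+1+1 = 9.
Pick's theorem gives I = A − B/2 + 1 = 4293.5 − 9/2 + 1 = 4290, so the closed region contains I + B = 4290 + 9 = 4299 lattice points.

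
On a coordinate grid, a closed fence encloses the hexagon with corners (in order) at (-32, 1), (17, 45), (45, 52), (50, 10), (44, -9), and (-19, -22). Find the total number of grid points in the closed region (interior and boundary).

3757

By the shoelace formula, twice the signed area is |((-32)·45 − 17·1) + (17·52 − 45·45) + (45·10 − 50·52) + (50·(-9) − 44·10) + (44·(-22) − (-19)·(-9)) + ((-19)·1 − (-32)·(-22))| = 7500, so the area is 3750.
Along each edge there are gcd(|Δx|,|Δy|)+1 lattice points, so counting each shared vertex once the boundary has gcd(49,44) + gcd(28,7) + gcd(5,42) + gcd(6,19) + gcd(63,13) + gcd(13,23) = 1+7+1+1+1+1 = 12.
Pick's theorem gives I = A − B/2 + 1 = 3750 − 12/2 + 1 = 3745, so the closed region contains I + B = 3745 + 12 = 3757 lattice points.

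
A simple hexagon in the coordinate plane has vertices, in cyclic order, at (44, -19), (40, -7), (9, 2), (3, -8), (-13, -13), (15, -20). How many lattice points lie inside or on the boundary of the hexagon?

721

Using the shoelace formula, 2A = |[44·(-7) − 40·(-19)] + [40·2 − 9·(-7)] + [9·(-8) − 3·2] + [3·(-13) − (-13)·(-8)] + [(-13)·(-20) − 15·(-13)] + [15·(-19) − 44·(-20)]| = 1424, so the area is 712.
The number of boundary lattice points is Σ gcd(|Δx|,|Δy|) = gcd(4,12) + gcd(31,9) + gcd(6,10) + gcd(16,5) + gcd(28,7) + gcd(29,1) = 4+1+2+1+7+1 = 16.
Pick's theorem gives I = A − B/2 + 1 = 712 − 16/2 + 1 = 705, so the closed region contains I + B = 705 + 16 = 721 lattice points.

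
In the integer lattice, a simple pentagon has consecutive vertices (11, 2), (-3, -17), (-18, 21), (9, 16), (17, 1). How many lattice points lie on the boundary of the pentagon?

Summing gcd(|Δx|,|Δy|) over the edges gives the boundary count: gcd(14,19) + gcd(15,38) + gcd(27,5) + gcd(8,15) + gcd(6,1) = 1+1+1+1+1 = 5.

5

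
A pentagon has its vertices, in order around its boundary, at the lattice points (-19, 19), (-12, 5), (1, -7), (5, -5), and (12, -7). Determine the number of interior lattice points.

176

By the shoelace formula, twice the signed area is |[(-19)·5 − (-12)·19] + [(-12)·(-7) − 1·5] + [1·(-5) − 5·(-7)] + [5·(-7) − 12·(-5)] + [12·19 − (-19)·(-7)]| = 362, so the area is 181.
The number of boundary lattice points is Σ gcd(|Δx|,|Δy|) = gcd(7,14) + gcd(13,12) + gcd(4,2) + gcd(7,2) + gcd(31,26) = 7+1+2+1+1 = 12.
By Pick's theorem A = I + B/2 − 1, so I = 181 − 12/2 + 1 = 176.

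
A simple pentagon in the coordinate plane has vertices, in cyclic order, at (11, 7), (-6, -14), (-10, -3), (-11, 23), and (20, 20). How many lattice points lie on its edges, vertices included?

The number of boundary lattice points is Σ gcd(|Δx|,|Δy|) = gcd(17,21) + gcd(4,11) + gcd(1,26) + gcd(31,3) + gcd(9,13) = 1+1+1+1+1 = 5.

5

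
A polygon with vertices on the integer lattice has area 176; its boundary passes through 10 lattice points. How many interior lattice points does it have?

Pick's theorem A = I + B/2 − 1 rearranges to I = A − B/2 + 1 = 176 − 10/2 + 1 = 172.

172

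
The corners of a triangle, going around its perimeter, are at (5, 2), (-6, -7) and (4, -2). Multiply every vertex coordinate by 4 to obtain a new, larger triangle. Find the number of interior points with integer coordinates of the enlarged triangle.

By the shoelace formula, twice the signed area is |[5·(-7) − (-6)·2] + [(-6)·(-2) − 4·(-7)] + [4·2 − 5·(-2)]| = 35, so the area is 35/2.
Summing gcd(|Δx|,|Δy|) over the edges gives the boundary count: gcd(11,9) + gcd(10,5) + gcd(1,4) = 1+5+1 = 7.
Scaling by 4 multiplies the area by 4² = 16 (so the new area is 280) and multiplies the boundary lattice-point count by 4, giving 28.
By Pick's theorem, the interior count of the dilated polygon is 280 − 28/2 + 1 = 267.

267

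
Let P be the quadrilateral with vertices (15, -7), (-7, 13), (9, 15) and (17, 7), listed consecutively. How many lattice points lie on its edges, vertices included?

Along each edge there are gcd(|Δx|,|Δy|)+1 lattice points, so counting each shared vertex once the boundary has gcd(22,20) + gcd(16,2) + gcd(8,8) + gcd(2,14) = 2+2+8+2 = 14.

14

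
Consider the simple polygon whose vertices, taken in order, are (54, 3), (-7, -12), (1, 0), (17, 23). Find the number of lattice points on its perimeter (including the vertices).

Summing gcd(|Δx|,|Δy|) over the edges gives the boundary count: gcd(61,15) + gcd(8,12) + gcd(16,23) + gcd(37,20) = 1+4+1+1 = 7.

7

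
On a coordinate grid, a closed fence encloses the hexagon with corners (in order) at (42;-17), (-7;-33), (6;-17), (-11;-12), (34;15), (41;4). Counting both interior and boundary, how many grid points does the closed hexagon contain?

The shoelace formula gives twice the area as |[42·(-33) − (-7)·(-17)] + [(-7)·(-17) − 6·(-33)] + [6·(-12) − (-11)·(-17)] + [(-11)·15 − 34·(-12)] + [34·4 − 41·15] + [41·(-17) − 42·4]| = 2548, so the area is 1274.
The number of boundary lattice points is Σ gcd(|Δx|,|Δy|) = gcd(49,16) + gcd(13,16) + gcd(17,5) + gcd(45,27) + gcd(7,11) + gcd(1,21) = 1+1+1+9+1+1 = 14.
Pick's theorem gives I = A − B/2 + 1 = 1274 − 14/2 + 1 = 1268, so the closed region contains I + B = 1268 + 14 = 1282 lattice points.

1282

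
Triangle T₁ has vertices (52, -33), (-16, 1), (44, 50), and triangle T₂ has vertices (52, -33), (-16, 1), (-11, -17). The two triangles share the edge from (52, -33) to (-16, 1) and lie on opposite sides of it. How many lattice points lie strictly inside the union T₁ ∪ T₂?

3212

The union is the simple quadrilateral with vertices (52, -33), (44, 50), (-16, 1), (-11, -17) in order.
Using the shoelace formula, 2A = |(52·50 − 44·(-33)) + (44·1 − (-16)·50) + ((-16)·(-17) − (-11)·1) + ((-11)·(-33) − 52·(-17))| = 6426, so the area is 3213.
Summing gcd(|Δx|,|Δy|) over the edges gives the boundary count: gcd(8,83) + gcd(60,49) + gcd(5,18) + gcd(63,16) = 1+1+1+1 = 4.
By Pick's theorem I = A − B/2 + 1 = 3213 − 4/2 + 1 = 3212.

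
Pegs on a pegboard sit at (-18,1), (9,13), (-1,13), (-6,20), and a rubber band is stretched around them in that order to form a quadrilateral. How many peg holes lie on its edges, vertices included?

Along each edge there are gcd(|Δx|,|Δy|)+1 lattice points, so counting each shared vertex once the boundary has gcd(27,12) + gcd(10,0) + gcd(5,7) + gcd(12,19) = 3+10+1+1 = 15.

15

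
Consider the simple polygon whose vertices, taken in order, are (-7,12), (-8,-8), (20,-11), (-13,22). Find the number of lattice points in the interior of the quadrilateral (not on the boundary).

330

The shoelace formula gives twice the area as |((-7)·(-8) − (-8)·12) + ((-8)·(-11) − 20·(-8)) + (20·22 − (-13)·(-11)) + ((-13)·12 − (-7)·22)| = 695, so the area is 695/2.
Along each edge there are gcd(|Δx|,|Δy|)+1 lattice points, so counting each shared vertex once the boundary has gcd(1,20) + gcd(28,3) + gcd(33,33) + gcd(6,10) = 1+1+33+2 = 37.
Pick's theorem gives I = A − B/2 + 1 = 695/2 − 37/2 + 1 = 330.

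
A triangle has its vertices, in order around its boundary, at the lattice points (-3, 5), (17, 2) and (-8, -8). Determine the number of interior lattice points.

135

The shoelace formula gives twice the area as |((-3)·2 − 17·5) + (17·(-8) − (-8)·2) + ((-8)·5 − (-3)·(-8))| = 275, so the area is 275/2.
The number of boundary lattice points is Σ gcd(|Δx|,|Δy|) = gcd(20,3) + gcd(25,10) + gcd(5,13) = 1+5+1 = 7.
Pick's theorem gives I = A − B/2 + 1 = 275/2 − 7/2 + 1 = 135.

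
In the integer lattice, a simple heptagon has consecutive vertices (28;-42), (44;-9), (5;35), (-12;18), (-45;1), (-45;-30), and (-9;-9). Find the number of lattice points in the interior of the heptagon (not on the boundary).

Using the shoelace formula, 2A = |[28·(-9) − 44·(-42)] + [44·35 − 5·(-9)] + [5·18 − (-12)·35] + [(-12)·1 − (-45)·18] + [(-45)·(-30) − (-45)·1] + [(-45)·(-9) − (-9)·(-30)] + [(-9)·(-42) − 28·(-9)]| = 6649, so the area is 3324.5.
Along each edge there are gcd(|Δx|,|Δy|)+1 lattice points, so counting each shared vertex once the boundary has gcd(16,33) + gcd(39,44) + gcd(17,17) + gcd(33,17) + gcd(0,31) + gcd(36,21) + gcd(37,33) = 1+1+17+1+31+3+1 = 55.
Pick's theorem gives I = A − B/2 + 1 = 3324.5 − 55/2 + 1 = 3298.

3298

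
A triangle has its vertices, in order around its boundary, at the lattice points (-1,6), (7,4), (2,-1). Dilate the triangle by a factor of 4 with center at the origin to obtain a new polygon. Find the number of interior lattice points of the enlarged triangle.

Using the shoelace formula, 2A = |((-1)·4 − 7·6) + (7·(-1) − 2·4) + (2·6 − (-1)·(-1))| = 50, so the area is 25.
Along each edge there are gcd(|Δx|,|Δy|)+1 lattice points, so counting each shared vertex once the boundary has gcd(8,2) + gcd(5,5) + gcd(3,7) = 2+5+1 = 8.
Scaling by 4 multiplies the area by 4² = 16 (so the new area is 400) and multiplies the boundary lattice-point count by 4, giving 32.
By Pick's theorem, the interior count of the dilated polygon is 400 − 32/2 + 1 = 385.

385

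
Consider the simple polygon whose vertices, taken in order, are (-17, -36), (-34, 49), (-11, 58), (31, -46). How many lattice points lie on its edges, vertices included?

The number of boundary lattice points is Σ gcd(|Δx|,|Δy|) = gcd(17,85) + gcd(23,9) + gcd(42,104) + gcd(48,10) = 17+1+2+2 = 22.

22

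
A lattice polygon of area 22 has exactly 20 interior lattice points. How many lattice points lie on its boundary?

6

Pick's theorem gives A = I + B/2 − 1, so B = 2(A − I + 1) = 2(22 − 20 + 1) = 6.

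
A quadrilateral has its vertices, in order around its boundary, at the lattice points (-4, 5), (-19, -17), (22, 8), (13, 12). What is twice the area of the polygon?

658

The shoelace formula gives twice the area as |((-4)·(-17) − (-19)·5) + ((-19)·8 − 22·(-17)) + (22·12 − 13·8) + (13·5 − (-4)·12)| = 658, so the area is 329.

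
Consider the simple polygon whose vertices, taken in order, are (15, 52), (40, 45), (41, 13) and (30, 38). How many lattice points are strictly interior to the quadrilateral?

Using the shoelace formula, 2A = |[15·45 − 40·52] + [40·13 − 41·45] + [41·38 − 30·13] + [30·52 − 15·38]| = 572, so the area is 286.
The number of boundary lattice points is Σ gcd(|Δx|,|Δy|) = gcd(25,7) + gcd(1,32) + gcd(11,25) + gcd(15,14) = 1+1+1+1 = 4.
Pick's theorem gives I = A − B/2 + 1 = 286 − 4/2 + 1 = 285.

285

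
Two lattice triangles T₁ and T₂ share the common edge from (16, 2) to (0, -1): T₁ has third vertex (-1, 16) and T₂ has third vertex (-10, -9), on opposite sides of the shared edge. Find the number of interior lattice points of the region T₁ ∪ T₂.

The union is the simple quadrilateral with vertices (16, 2), (-1, 16), (0, -1), (-10, -9) in order.
By the shoelace formula, twice the signed area is |(16·16 − (-1)·2) + ((-1)·(-1) − 0·16) + (0·(-9) − (-10)·(-1)) + ((-10)·2 − 16·(-9))| = 373, so the area is 373/2.
The number of boundary lattice points is Σ gcd(|Δx|,|Δy|) = gcd(17,14) + gcd(1,17) + gcd(10,8) + gcd(26,11) = 1+1+2+1 = 5.
By Pick's theorem I = A − B/2 + 1 = 373/2 − 5/2 + 1 = 185.

185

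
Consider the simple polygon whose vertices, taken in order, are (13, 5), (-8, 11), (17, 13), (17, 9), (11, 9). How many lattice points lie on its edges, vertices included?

Summing gcd(|Δx|,|Δy|) over the edges gives the boundary count: gcd(21,6) + gcd(25,2) + gcd(0,4) + gcd(6,0) + gcd(2,4) = 3+1+4+6+2 = 16.

16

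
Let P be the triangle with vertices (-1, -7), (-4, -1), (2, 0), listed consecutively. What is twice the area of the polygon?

By the shoelace formula, twice the signed area is |[(-1)·(-1) − (-4)·(-7)] + [(-4)·0 − 2·(-1)] + [2·(-7) − (-1)·0]| = 39, so the area is 19.5.

39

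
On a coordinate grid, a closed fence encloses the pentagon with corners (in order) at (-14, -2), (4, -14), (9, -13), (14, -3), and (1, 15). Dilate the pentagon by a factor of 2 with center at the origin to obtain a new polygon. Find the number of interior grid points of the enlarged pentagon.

Using the shoelace formula, 2A = |[(-14)·(-14) − 4·(-2)] + [4·(-13) − 9·(-14)] + [9·(-3) − 14·(-13)] + [14·15 − 1·(-3)] + [1·(-2) − (-14)·15]| = 854, so the area is 427.
The number of boundary lattice points is Σ gcd(|Δx|,|Δy|) = gcd(18,12) + gcd(5,1) + gcd(5,10) + gcd(13,18) + gcd(15,17) = 6+1+5+1+1 = 14.
Scaling by 2 multiplies the area by 2² = 4 (so the new area is 1708) and multiplies the boundary lattice-point count by 2, giving 28.
By Pick's theorem, the interior count of the dilated polygon is 1708 − 28/2 + 1 = 1695.

1695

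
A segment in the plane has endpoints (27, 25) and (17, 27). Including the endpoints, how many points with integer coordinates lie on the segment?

3

The number of lattice points on a segment between lattice points is gcd(|Δx|,|Δy|) + 1 = gcd(10,2) + 1 = 2 + 1 = 3.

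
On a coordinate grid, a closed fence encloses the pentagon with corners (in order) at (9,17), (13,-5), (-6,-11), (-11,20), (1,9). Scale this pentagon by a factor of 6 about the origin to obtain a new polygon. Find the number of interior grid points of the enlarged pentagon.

15496

By the shoelace formula, twice the signed area is |[9·(-5) − 13·17] + [13·(-11) − (-6)·(-5)] + [(-6)·20 − (-11)·(-11)] + [(-11)·9 − 1·20] + [1·17 − 9·9]| = 863, so the area is 431.5.
Along each edge there are gcd(|Δx|,|Δy|)+1 lattice points, so counting each shared vertex once the boundary has gcd(4,22) + gcd(19,6) + gcd(5,31) + gcd(12,11) + gcd(8,8) = 2+1+1+1+8 = 13.
Scaling by 6 multiplies the area by 6² = 36 (so the new area is 15534) and multiplies the boundary lattice-point count by 6, giving 78.
By Pick's theorem, the interior count of the dilated polygon is 15534 − 78/2 + 1 = 15496.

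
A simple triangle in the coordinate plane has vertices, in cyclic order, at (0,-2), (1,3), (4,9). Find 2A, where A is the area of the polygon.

Using the shoelace formula, 2A = |(0·3 − 1·(-2)) + (1·9 − 4·3) + (4·(-2) − 0·9)| = 9, so the area is 4.5.

9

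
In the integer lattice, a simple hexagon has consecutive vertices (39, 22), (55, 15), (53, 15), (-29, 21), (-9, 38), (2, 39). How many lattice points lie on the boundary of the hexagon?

Summing gcd(|Δx|,|Δy|) over the edges gives the boundary count: gcd(16,7) + gcd(2,0) + gcd(82,6) + gcd(20,17) + gcd(11,1) + gcd(37,17) = 1+2+2+1+1+1 = 8.

8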